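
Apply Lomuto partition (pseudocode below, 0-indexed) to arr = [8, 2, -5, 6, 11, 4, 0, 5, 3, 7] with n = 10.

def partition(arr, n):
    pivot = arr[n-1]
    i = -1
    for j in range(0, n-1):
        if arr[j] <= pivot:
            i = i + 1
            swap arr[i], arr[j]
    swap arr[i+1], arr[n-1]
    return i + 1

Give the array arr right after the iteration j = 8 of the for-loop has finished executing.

pivot = arr[9] = 7; i = -1
j=0: arr[0]=8 > 7 → no swap
j=1: arr[1]=2 ≤ 7 → i=0, swap arr[0],arr[1] → [2, 8, -5, 6, 11, 4, 0, 5, 3, 7]
j=2: arr[2]=-5 ≤ 7 → i=1, swap arr[1],arr[2] → [2, -5, 8, 6, 11, 4, 0, 5, 3, 7]
j=3: arr[3]=6 ≤ 7 → i=2, swap arr[2],arr[3] → [2, -5, 6, 8, 11, 4, 0, 5, 3, 7]
j=4: arr[4]=11 > 7 → no swap
j=5: arr[5]=4 ≤ 7 → i=3, swap arr[3],arr[5] → [2, -5, 6, 4, 11, 8, 0, 5, 3, 7]
j=6: arr[6]=0 ≤ 7 → i=4, swap arr[4],arr[6] → [2, -5, 6, 4, 0, 8, 11, 5, 3, 7]
j=7: arr[7]=5 ≤ 7 → i=5, swap arr[5],arr[7] → [2, -5, 6, 4, 0, 5, 11, 8, 3, 7]
j=8: arr[8]=3 ≤ 7 → i=6, swap arr[6],arr[8] → [2, -5, 6, 4, 0, 5, 3, 8, 11, 7]
(after j=8) arr = [2, -5, 6, 4, 0, 5, 3, 8, 11, 7]

[2, -5, 6, 4, 0, 5, 3, 8, 11, 7]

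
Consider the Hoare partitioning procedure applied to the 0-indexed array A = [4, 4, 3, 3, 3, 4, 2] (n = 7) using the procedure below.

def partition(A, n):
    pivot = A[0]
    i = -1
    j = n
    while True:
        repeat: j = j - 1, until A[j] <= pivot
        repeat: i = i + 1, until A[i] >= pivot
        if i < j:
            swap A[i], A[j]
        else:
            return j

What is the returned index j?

pivot = A[0] = 4; i = -1, j = 7
j→6 (A[6]=2≤4), i→0 (A[0]=4≥4); i<j, swap → [2, 4, 3, 3, 3, 4, 4]
j→5 (A[5]=4≤4), i→1 (A[1]=4≥4); i<j, swap → [2, 4, 3, 3, 3, 4, 4]
j→4, i→5; i≥j, return j=4. A = [2, 4, 3, 3, 3, 4, 4]

4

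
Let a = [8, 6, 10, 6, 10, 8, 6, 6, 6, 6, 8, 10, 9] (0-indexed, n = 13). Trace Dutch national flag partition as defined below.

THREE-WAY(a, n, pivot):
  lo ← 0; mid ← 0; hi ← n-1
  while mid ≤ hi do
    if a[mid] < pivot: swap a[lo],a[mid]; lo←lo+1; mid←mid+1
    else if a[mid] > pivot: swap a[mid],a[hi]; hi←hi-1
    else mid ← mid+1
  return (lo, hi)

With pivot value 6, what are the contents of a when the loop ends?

[6, 6, 6, 6, 6, 6, 8, 10, 10, 8, 10, 9, 8]

lo=0 mid=0 hi=12
8>6: swap(0,12), hi=11 ⇒ [9, 6, 10, 6, 10, 8, 6, 6, 6, 6, 8, 10, 8]
9>6: swap(0,11), hi=10 ⇒ [10, 6, 10, 6, 10, 8, 6, 6, 6, 6, 8, 9, 8]
10>6: swap(0,10), hi=9 ⇒ [8, 6, 10, 6, 10, 8, 6, 6, 6, 6, 10, 9, 8]
8>6: swap(0,9), hi=8 ⇒ [6, 6, 10, 6, 10, 8, 6, 6, 6, 8, 10, 9, 8]
6=6: mid=1
6=6: mid=2
10>6: swap(2,8), hi=7 ⇒ [6, 6, 6, 6, 10, 8, 6, 6, 10, 8, 10, 9, 8]
6=6: mid=3
6=6: mid=4
10>6: swap(4,7), hi=6 ⇒ [6, 6, 6, 6, 6, 8, 6, 10, 10, 8, 10, 9, 8]
6=6: mid=5
8>6: swap(5,6), hi=5 ⇒ [6, 6, 6, 6, 6, 6, 8, 10, 10, 8, 10, 9, 8]
6=6: mid=6
done. lo=0 hi=5; a=[6, 6, 6, 6, 6, 6, 8, 10, 10, 8, 10, 9, 8]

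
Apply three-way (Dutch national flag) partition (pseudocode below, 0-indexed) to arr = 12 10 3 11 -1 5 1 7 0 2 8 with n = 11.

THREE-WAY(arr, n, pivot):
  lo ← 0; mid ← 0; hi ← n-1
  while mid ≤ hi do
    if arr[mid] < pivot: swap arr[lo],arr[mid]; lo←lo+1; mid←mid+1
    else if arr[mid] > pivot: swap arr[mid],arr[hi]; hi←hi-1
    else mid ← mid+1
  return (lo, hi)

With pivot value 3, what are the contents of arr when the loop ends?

2 0 1 -1 3 5 7 11 10 8 12

pivot = 3; lo=0, mid=0, hi=10
arr[mid]=12>3: swap arr[0],arr[10]; hi=9 → 8 10 3 11 -1 5 1 7 0 2 12
arr[mid]=8>3: swap arr[0],arr[9]; hi=8 → 2 10 3 11 -1 5 1 7 0 8 12
arr[mid]=2<3: swap arr[0],arr[0]; lo=1,mid=1 → 2 10 3 11 -1 5 1 7 0 8 12
arr[mid]=10>3: swap arr[1],arr[8]; hi=7 → 2 0 3 11 -1 5 1 7 10 8 12
arr[mid]=0<3: swap arr[1],arr[1]; lo=2,mid=2 → 2 0 3 11 -1 5 1 7 10 8 12
arr[mid]=3=3: mid=3
arr[mid]=11>3: swap arr[3],arr[7]; hi=6 → 2 0 3 7 -1 5 1 11 10 8 12
arr[mid]=7>3: swap arr[3],arr[6]; hi=5 → 2 0 3 1 -1 5 7 11 10 8 12
arr[mid]=1<3: swap arr[2],arr[3]; lo=3,mid=4 → 2 0 1 3 -1 5 7 11 10 8 12
arr[mid]=-1<3: swap arr[3],arr[4]; lo=4,mid=5 → 2 0 1 -1 3 5 7 11 10 8 12
arr[mid]=5>3: swap arr[5],arr[5]; hi=4 → 2 0 1 -1 3 5 7 11 10 8 12
end: lo=4, hi=4; arr = 2 0 1 -1 3 5 7 11 10 8 12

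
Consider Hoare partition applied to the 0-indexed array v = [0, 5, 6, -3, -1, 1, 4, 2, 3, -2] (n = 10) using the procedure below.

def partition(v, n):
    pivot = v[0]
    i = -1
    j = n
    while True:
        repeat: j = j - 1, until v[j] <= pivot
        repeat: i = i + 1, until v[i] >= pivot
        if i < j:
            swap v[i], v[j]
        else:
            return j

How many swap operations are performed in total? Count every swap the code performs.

3

pivot = v[0] = 0; i = -1, j = 10
j→9 (v[9]=-2≤0), i→0 (v[0]=0≥0); i<j, swap → [-2, 5, 6, -3, -1, 1, 4, 2, 3, 0]
j→4 (v[4]=-1≤0), i→1 (v[1]=5≥0); i<j, swap → [-2, -1, 6, -3, 5, 1, 4, 2, 3, 0]
j→3 (v[3]=-3≤0), i→2 (v[2]=6≥0); i<j, swap → [-2, -1, -3, 6, 5, 1, 4, 2, 3, 0]
j→2, i→3; i≥j, return j=2. v = [-2, -1, -3, 6, 5, 1, 4, 2, 3, 0]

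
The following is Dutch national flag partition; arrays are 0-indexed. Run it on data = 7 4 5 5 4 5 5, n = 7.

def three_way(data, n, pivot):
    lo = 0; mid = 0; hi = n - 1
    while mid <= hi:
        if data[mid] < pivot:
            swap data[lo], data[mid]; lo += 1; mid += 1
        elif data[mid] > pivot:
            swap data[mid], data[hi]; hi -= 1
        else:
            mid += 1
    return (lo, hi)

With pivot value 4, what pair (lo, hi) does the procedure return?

(0, 1)

lo=0 mid=0 hi=6
7>4: swap(0,6), hi=5 ⇒ 5 4 5 5 4 5 7
5>4: swap(0,5), hi=4 ⇒ 5 4 5 5 4 5 7
5>4: swap(0,4), hi=3 ⇒ 4 4 5 5 5 5 7
4=4: mid=1
4=4: mid=2
5>4: swap(2,3), hi=2 ⇒ 4 4 5 5 5 5 7
5>4: swap(2,2), hi=1 ⇒ 4 4 5 5 5 5 7
done. lo=0 hi=1; data=4 4 5 5 5 5 7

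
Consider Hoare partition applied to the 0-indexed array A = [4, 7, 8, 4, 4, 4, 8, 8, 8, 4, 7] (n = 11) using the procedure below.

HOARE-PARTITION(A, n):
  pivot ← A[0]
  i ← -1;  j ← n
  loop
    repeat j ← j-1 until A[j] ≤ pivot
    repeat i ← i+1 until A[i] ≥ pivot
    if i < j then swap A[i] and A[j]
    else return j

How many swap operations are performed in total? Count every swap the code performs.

pivot = A[0] = 4; i = -1, j = 11
j→9 (A[9]=4≤4), i→0 (A[0]=4≥4); i<j, swap → [4, 7, 8, 4, 4, 4, 8, 8, 8, 4, 7]
j→5 (A[5]=4≤4), i→1 (A[1]=7≥4); i<j, swap → [4, 4, 8, 4, 4, 7, 8, 8, 8, 4, 7]
j→4 (A[4]=4≤4), i→2 (A[2]=8≥4); i<j, swap → [4, 4, 4, 4, 8, 7, 8, 8, 8, 4, 7]
j→3, i→3; i≥j, return j=3. A = [4, 4, 4, 4, 8, 7, 8, 8, 8, 4, 7]

3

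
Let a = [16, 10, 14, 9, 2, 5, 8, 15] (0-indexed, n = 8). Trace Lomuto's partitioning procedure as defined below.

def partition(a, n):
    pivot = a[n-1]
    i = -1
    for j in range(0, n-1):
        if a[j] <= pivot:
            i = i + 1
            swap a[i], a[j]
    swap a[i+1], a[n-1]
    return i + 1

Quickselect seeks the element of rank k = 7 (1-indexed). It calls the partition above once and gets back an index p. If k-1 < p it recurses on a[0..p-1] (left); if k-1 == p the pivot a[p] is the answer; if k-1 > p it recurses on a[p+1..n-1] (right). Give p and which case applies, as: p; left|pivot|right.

6; pivot

pivot = a[7] = 15; i = -1
j=0: a[0]=16 > 15 → no swap
j=1: a[1]=10 ≤ 15 → i=0, swap a[0],a[1] → [10, 16, 14, 9, 2, 5, 8, 15]
j=2: a[2]=14 ≤ 15 → i=1, swap a[1],a[2] → [10, 14, 16, 9, 2, 5, 8, 15]
j=3: a[3]=9 ≤ 15 → i=2, swap a[2],a[3] → [10, 14, 9, 16, 2, 5, 8, 15]
j=4: a[4]=2 ≤ 15 → i=3, swap a[3],a[4] → [10, 14, 9, 2, 16, 5, 8, 15]
j=5: a[5]=5 ≤ 15 → i=4, swap a[4],a[5] → [10, 14, 9, 2, 5, 16, 8, 15]
j=6: a[6]=8 ≤ 15 → i=5, swap a[5],a[6] → [10, 14, 9, 2, 5, 8, 16, 15]
final swap a[6],a[7] → [10, 14, 9, 2, 5, 8, 15, 16]; return 6
p = 6; k-1 = 6 == 6 ⇒ pivot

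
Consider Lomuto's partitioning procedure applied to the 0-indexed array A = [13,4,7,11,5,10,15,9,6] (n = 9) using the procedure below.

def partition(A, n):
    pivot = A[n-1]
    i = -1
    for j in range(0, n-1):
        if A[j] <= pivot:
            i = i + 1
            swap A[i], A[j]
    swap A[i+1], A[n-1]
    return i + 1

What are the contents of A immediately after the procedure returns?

pivot = A[8] = 6; i = -1
j=0: A[0]=13 > 6 → no swap
j=1: A[1]=4 ≤ 6 → i=0, swap A[0],A[1] → [4,13,7,11,5,10,15,9,6]
j=2: A[2]=7 > 6 → no swap
j=3: A[3]=11 > 6 → no swap
j=4: A[4]=5 ≤ 6 → i=1, swap A[1],A[4] → [4,5,7,11,13,10,15,9,6]
j=5: A[5]=10 > 6 → no swap
j=6: A[6]=15 > 6 → no swap
j=7: A[7]=9 > 6 → no swap
final swap A[2],A[8] → [4,5,6,11,13,10,15,9,7]; return 2

[4,5,6,11,13,10,15,9,7]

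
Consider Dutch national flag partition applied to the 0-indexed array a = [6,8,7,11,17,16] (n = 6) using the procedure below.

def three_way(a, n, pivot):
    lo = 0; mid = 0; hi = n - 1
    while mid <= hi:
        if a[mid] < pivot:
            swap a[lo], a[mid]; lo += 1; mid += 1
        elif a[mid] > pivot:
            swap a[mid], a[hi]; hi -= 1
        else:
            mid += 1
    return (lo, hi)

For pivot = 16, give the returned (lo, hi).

(4, 4)

pivot = 16; lo=0, mid=0, hi=5
a[mid]=6<16: swap a[0],a[0]; lo=1,mid=1 → [6,8,7,11,17,16]
a[mid]=8<16: swap a[1],a[1]; lo=2,mid=2 → [6,8,7,11,17,16]
a[mid]=7<16: swap a[2],a[2]; lo=3,mid=3 → [6,8,7,11,17,16]
a[mid]=11<16: swap a[3],a[3]; lo=4,mid=4 → [6,8,7,11,17,16]
a[mid]=17>16: swap a[4],a[5]; hi=4 → [6,8,7,11,16,17]
a[mid]=16=16: mid=5
end: lo=4, hi=4; a = [6,8,7,11,16,17]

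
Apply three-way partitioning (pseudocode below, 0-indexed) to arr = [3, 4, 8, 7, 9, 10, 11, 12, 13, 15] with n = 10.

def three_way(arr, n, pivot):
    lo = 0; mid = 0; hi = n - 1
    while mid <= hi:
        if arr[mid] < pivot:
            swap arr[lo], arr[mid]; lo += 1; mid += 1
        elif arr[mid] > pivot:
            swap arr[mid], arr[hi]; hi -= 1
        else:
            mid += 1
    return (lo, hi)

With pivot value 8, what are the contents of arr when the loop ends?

[3, 4, 7, 8, 10, 11, 12, 13, 15, 9]

pivot = 8; lo=0, mid=0, hi=9
arr[mid]=3<8: swap arr[0],arr[0]; lo=1,mid=1 → [3, 4, 8, 7, 9, 10, 11, 12, 13, 15]
arr[mid]=4<8: swap arr[1],arr[1]; lo=2,mid=2 → [3, 4, 8, 7, 9, 10, 11, 12, 13, 15]
arr[mid]=8=8: mid=3
arr[mid]=7<8: swap arr[2],arr[3]; lo=3,mid=4 → [3, 4, 7, 8, 9, 10, 11, 12, 13, 15]
arr[mid]=9>8: swap arr[4],arr[9]; hi=8 → [3, 4, 7, 8, 15, 10, 11, 12, 13, 9]
arr[mid]=15>8: swap arr[4],arr[8]; hi=7 → [3, 4, 7, 8, 13, 10, 11, 12, 15, 9]
arr[mid]=13>8: swap arr[4],arr[7]; hi=6 → [3, 4, 7, 8, 12, 10, 11, 13, 15, 9]
arr[mid]=12>8: swap arr[4],arr[6]; hi=5 → [3, 4, 7, 8, 11, 10, 12, 13, 15, 9]
arr[mid]=11>8: swap arr[4],arr[5]; hi=4 → [3, 4, 7, 8, 10, 11, 12, 13, 15, 9]
arr[mid]=10>8: swap arr[4],arr[4]; hi=3 → [3, 4, 7, 8, 10, 11, 12, 13, 15, 9]
end: lo=3, hi=3; arr = [3, 4, 7, 8, 10, 11, 12, 13, 15, 9]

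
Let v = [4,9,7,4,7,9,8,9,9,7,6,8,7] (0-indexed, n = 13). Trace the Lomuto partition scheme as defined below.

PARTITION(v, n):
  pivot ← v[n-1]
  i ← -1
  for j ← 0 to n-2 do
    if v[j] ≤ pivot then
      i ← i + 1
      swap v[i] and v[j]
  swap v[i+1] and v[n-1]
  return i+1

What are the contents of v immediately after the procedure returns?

pivot=7, i=-1
j=0: 4≤7, i=0, swap(0,0) ⇒ [4,9,7,4,7,9,8,9,9,7,6,8,7]
j=1: 9>7, skip
j=2: 7≤7, i=1, swap(1,2) ⇒ [4,7,9,4,7,9,8,9,9,7,6,8,7]
j=3: 4≤7, i=2, swap(2,3) ⇒ [4,7,4,9,7,9,8,9,9,7,6,8,7]
j=4: 7≤7, i=3, swap(3,4) ⇒ [4,7,4,7,9,9,8,9,9,7,6,8,7]
j=5: 9>7, skip
j=6: 8>7, skip
j=7: 9>7, skip
j=8: 9>7, skip
j=9: 7≤7, i=4, swap(4,9) ⇒ [4,7,4,7,7,9,8,9,9,9,6,8,7]
j=10: 6≤7, i=5, swap(5,10) ⇒ [4,7,4,7,7,6,8,9,9,9,9,8,7]
j=11: 8>7, skip
swap(6,12) ⇒ [4,7,4,7,7,6,7,9,9,9,9,8,8]; return 6

[4,7,4,7,7,6,7,9,9,9,9,8,8]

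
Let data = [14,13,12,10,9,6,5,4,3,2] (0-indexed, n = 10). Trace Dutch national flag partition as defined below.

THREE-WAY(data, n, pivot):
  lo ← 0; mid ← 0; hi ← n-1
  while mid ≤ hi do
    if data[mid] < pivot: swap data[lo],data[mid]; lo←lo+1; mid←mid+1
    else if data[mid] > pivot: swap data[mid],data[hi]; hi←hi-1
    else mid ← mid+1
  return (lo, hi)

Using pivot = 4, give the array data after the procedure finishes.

lo=0 mid=0 hi=9
14>4: swap(0,9), hi=8 ⇒ [2,13,12,10,9,6,5,4,3,14]
2<4: swap(0,0), lo=1 mid=1 ⇒ [2,13,12,10,9,6,5,4,3,14]
13>4: swap(1,8), hi=7 ⇒ [2,3,12,10,9,6,5,4,13,14]
3<4: swap(1,1), lo=2 mid=2 ⇒ [2,3,12,10,9,6,5,4,13,14]
12>4: swap(2,7), hi=6 ⇒ [2,3,4,10,9,6,5,12,13,14]
4=4: mid=3
10>4: swap(3,6), hi=5 ⇒ [2,3,4,5,9,6,10,12,13,14]
5>4: swap(3,5), hi=4 ⇒ [2,3,4,6,9,5,10,12,13,14]
6>4: swap(3,4), hi=3 ⇒ [2,3,4,9,6,5,10,12,13,14]
9>4: swap(3,3), hi=2 ⇒ [2,3,4,9,6,5,10,12,13,14]
done. lo=2 hi=2; data=[2,3,4,9,6,5,10,12,13,14]

[2,3,4,9,6,5,10,12,13,14]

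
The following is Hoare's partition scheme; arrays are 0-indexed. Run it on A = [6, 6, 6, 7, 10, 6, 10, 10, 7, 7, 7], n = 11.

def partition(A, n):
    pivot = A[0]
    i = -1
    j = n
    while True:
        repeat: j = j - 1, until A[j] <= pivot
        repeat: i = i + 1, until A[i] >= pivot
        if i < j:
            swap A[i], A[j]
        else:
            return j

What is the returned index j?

pivot=6
j stops at 5 (6), i stops at 0 (6); swap ⇒ [6, 6, 6, 7, 10, 6, 10, 10, 7, 7, 7]
j stops at 2 (6), i stops at 1 (6); swap ⇒ [6, 6, 6, 7, 10, 6, 10, 10, 7, 7, 7]
j stops at 1, i stops at 2; i≥j ⇒ return 1. A=[6, 6, 6, 7, 10, 6, 10, 10, 7, 7, 7]

1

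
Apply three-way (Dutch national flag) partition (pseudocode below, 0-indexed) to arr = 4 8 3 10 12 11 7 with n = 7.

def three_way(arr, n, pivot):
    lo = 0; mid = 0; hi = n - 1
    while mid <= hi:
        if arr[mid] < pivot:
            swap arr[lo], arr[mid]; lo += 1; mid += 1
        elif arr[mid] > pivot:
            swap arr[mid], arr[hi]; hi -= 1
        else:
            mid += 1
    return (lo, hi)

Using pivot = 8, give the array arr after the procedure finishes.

4 3 7 8 11 12 10

lo=0 mid=0 hi=6
4<8: swap(0,0), lo=1 mid=1 ⇒ 4 8 3 10 12 11 7
8=8: mid=2
3<8: swap(1,2), lo=2 mid=3 ⇒ 4 3 8 10 12 11 7
10>8: swap(3,6), hi=5 ⇒ 4 3 8 7 12 11 10
7<8: swap(2,3), lo=3 mid=4 ⇒ 4 3 7 8 12 11 10
12>8: swap(4,5), hi=4 ⇒ 4 3 7 8 11 12 10
11>8: swap(4,4), hi=3 ⇒ 4 3 7 8 11 12 10
done. lo=3 hi=3; arr=4 3 7 8 11 12 10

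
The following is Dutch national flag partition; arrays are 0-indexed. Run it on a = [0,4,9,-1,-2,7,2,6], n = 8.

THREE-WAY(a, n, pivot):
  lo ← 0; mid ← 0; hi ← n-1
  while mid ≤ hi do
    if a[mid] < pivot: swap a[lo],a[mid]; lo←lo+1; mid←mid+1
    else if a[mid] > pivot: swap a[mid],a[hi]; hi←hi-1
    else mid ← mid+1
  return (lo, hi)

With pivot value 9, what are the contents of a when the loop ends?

lo=0 mid=0 hi=7
0<9: swap(0,0), lo=1 mid=1 ⇒ [0,4,9,-1,-2,7,2,6]
4<9: swap(1,1), lo=2 mid=2 ⇒ [0,4,9,-1,-2,7,2,6]
9=9: mid=3
-1<9: swap(2,3), lo=3 mid=4 ⇒ [0,4,-1,9,-2,7,2,6]
-2<9: swap(3,4), lo=4 mid=5 ⇒ [0,4,-1,-2,9,7,2,6]
7<9: swap(4,5), lo=5 mid=6 ⇒ [0,4,-1,-2,7,9,2,6]
2<9: swap(5,6), lo=6 mid=7 ⇒ [0,4,-1,-2,7,2,9,6]
6<9: swap(6,7), lo=7 mid=8 ⇒ [0,4,-1,-2,7,2,6,9]
done. lo=7 hi=7; a=[0,4,-1,-2,7,2,6,9]

[0,4,-1,-2,7,2,6,9]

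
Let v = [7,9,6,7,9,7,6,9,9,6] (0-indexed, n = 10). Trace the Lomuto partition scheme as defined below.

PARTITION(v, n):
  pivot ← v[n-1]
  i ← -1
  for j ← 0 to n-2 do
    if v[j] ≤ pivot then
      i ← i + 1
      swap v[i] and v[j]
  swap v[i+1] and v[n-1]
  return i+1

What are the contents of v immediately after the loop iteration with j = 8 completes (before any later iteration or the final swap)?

[6,6,7,7,9,7,9,9,9,6]

pivot=6, i=-1
j=0: 7>6, skip
j=1: 9>6, skip
j=2: 6≤6, i=0, swap(0,2) ⇒ [6,9,7,7,9,7,6,9,9,6]
j=3: 7>6, skip
j=4: 9>6, skip
j=5: 7>6, skip
j=6: 6≤6, i=1, swap(1,6) ⇒ [6,6,7,7,9,7,9,9,9,6]
j=7: 9>6, skip
j=8: 9>6, skip
(after j=8) v = [6,6,7,7,9,7,9,9,9,6]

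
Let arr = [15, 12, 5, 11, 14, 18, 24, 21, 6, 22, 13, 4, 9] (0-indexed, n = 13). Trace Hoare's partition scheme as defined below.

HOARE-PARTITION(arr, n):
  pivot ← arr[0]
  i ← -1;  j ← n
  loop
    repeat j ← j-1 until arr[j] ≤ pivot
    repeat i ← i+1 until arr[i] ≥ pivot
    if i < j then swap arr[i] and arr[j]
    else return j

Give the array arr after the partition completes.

[9, 12, 5, 11, 14, 4, 13, 6, 21, 22, 24, 18, 15]

pivot=15
j stops at 12 (9), i stops at 0 (15); swap ⇒ [9, 12, 5, 11, 14, 18, 24, 21, 6, 22, 13, 4, 15]
j stops at 11 (4), i stops at 5 (18); swap ⇒ [9, 12, 5, 11, 14, 4, 24, 21, 6, 22, 13, 18, 15]
j stops at 10 (13), i stops at 6 (24); swap ⇒ [9, 12, 5, 11, 14, 4, 13, 21, 6, 22, 24, 18, 15]
j stops at 8 (6), i stops at 7 (21); swap ⇒ [9, 12, 5, 11, 14, 4, 13, 6, 21, 22, 24, 18, 15]
j stops at 7, i stops at 8; i≥j ⇒ return 7. arr=[9, 12, 5, 11, 14, 4, 13, 6, 21, 22, 24, 18, 15]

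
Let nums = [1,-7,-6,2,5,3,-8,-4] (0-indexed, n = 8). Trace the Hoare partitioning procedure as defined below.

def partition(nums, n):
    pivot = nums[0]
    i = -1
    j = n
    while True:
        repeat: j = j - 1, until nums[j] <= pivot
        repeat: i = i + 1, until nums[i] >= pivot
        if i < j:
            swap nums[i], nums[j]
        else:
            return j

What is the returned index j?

pivot = nums[0] = 1; i = -1, j = 8
j→7 (nums[7]=-4≤1), i→0 (nums[0]=1≥1); i<j, swap → [-4,-7,-6,2,5,3,-8,1]
j→6 (nums[6]=-8≤1), i→3 (nums[3]=2≥1); i<j, swap → [-4,-7,-6,-8,5,3,2,1]
j→3, i→4; i≥j, return j=3. nums = [-4,-7,-6,-8,5,3,2,1]

3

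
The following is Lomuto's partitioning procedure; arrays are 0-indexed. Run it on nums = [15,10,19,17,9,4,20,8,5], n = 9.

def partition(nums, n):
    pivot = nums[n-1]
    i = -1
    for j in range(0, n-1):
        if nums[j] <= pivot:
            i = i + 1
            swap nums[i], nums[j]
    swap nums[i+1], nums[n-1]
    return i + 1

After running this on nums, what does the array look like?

[4,5,19,17,9,15,20,8,10]

pivot=5, i=-1
j=0: 15>5, skip
j=1: 10>5, skip
j=2: 19>5, skip
j=3: 17>5, skip
j=4: 9>5, skip
j=5: 4≤5, i=0, swap(0,5) ⇒ [4,10,19,17,9,15,20,8,5]
j=6: 20>5, skip
j=7: 8>5, skip
swap(1,8) ⇒ [4,5,19,17,9,15,20,8,10]; return 1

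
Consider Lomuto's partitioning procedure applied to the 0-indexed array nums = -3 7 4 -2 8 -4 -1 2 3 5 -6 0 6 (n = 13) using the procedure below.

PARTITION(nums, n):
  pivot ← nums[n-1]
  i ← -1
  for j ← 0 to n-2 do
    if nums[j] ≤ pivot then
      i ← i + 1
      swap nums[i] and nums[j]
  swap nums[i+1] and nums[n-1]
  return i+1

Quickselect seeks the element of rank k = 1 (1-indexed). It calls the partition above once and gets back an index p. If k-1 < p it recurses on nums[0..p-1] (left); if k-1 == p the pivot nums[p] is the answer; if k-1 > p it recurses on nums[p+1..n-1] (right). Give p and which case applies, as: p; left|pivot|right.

pivot = nums[12] = 6; i = -1
j=0: nums[0]=-3 ≤ 6 → i=0, swap nums[0],nums[0] (no change) → -3 7 4 -2 8 -4 -1 2 3 5 -6 0 6
j=1: nums[1]=7 > 6 → no swap
j=2: nums[2]=4 ≤ 6 → i=1, swap nums[1],nums[2] → -3 4 7 -2 8 -4 -1 2 3 5 -6 0 6
j=3: nums[3]=-2 ≤ 6 → i=2, swap nums[2],nums[3] → -3 4 -2 7 8 -4 -1 2 3 5 -6 0 6
j=4: nums[4]=8 > 6 → no swap
j=5: nums[5]=-4 ≤ 6 → i=3, swap nums[3],nums[5] → -3 4 -2 -4 8 7 -1 2 3 5 -6 0 6
j=6: nums[6]=-1 ≤ 6 → i=4, swap nums[4],nums[6] → -3 4 -2 -4 -1 7 8 2 3 5 -6 0 6
j=7: nums[7]=2 ≤ 6 → i=5, swap nums[5],nums[7] → -3 4 -2 -4 -1 2 8 7 3 5 -6 0 6
j=8: nums[8]=3 ≤ 6 → i=6, swap nums[6],nums[8] → -3 4 -2 -4 -1 2 3 7 8 5 -6 0 6
j=9: nums[9]=5 ≤ 6 → i=7, swap nums[7],nums[9] → -3 4 -2 -4 -1 2 3 5 8 7 -6 0 6
j=10: nums[10]=-6 ≤ 6 → i=8, swap nums[8],nums[10] → -3 4 -2 -4 -1 2 3 5 -6 7 8 0 6
j=11: nums[11]=0 ≤ 6 → i=9, swap nums[9],nums[11] → -3 4 -2 -4 -1 2 3 5 -6 0 8 7 6
final swap nums[10],nums[12] → -3 4 -2 -4 -1 2 3 5 -6 0 6 7 8; return 10
p = 10; k-1 = 0 < 10 ⇒ left

10; left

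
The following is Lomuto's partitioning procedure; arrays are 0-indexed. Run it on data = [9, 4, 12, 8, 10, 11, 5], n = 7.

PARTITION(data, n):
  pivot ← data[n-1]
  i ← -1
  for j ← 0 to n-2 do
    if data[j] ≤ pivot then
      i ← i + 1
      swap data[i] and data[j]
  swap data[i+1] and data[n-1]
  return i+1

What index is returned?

pivot = data[6] = 5; i = -1
j=0: data[0]=9 > 5 → no swap
j=1: data[1]=4 ≤ 5 → i=0, swap data[0],data[1] → [4, 9, 12, 8, 10, 11, 5]
j=2: data[2]=12 > 5 → no swap
j=3: data[3]=8 > 5 → no swap
j=4: data[4]=10 > 5 → no swap
j=5: data[5]=11 > 5 → no swap
final swap data[1],data[6] → [4, 5, 12, 8, 10, 11, 9]; return 1

1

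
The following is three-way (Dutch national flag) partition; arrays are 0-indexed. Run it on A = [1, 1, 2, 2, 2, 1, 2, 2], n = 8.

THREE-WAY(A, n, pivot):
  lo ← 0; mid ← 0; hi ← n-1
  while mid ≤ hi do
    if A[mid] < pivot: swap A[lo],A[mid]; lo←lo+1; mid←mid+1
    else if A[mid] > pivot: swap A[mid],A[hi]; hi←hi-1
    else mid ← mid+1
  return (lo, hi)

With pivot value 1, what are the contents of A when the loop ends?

[1, 1, 1, 2, 2, 2, 2, 2]

lo=0 mid=0 hi=7
1=1: mid=1
1=1: mid=2
2>1: swap(2,7), hi=6 ⇒ [1, 1, 2, 2, 2, 1, 2, 2]
2>1: swap(2,6), hi=5 ⇒ [1, 1, 2, 2, 2, 1, 2, 2]
2>1: swap(2,5), hi=4 ⇒ [1, 1, 1, 2, 2, 2, 2, 2]
1=1: mid=3
2>1: swap(3,4), hi=3 ⇒ [1, 1, 1, 2, 2, 2, 2, 2]
2>1: swap(3,3), hi=2 ⇒ [1, 1, 1, 2, 2, 2, 2, 2]
done. lo=0 hi=2; A=[1, 1, 1, 2, 2, 2, 2, 2]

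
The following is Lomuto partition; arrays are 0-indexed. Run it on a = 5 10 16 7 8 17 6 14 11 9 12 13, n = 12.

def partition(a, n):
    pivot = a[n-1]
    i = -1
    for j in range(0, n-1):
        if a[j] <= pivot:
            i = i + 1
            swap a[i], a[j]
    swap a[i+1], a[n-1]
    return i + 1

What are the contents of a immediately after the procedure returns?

5 10 7 8 6 11 9 12 13 16 14 17

pivot = a[11] = 13; i = -1
j=0: a[0]=5 ≤ 13 → i=0, swap a[0],a[0] (no change) → 5 10 16 7 8 17 6 14 11 9 12 13
j=1: a[1]=10 ≤ 13 → i=1, swap a[1],a[1] (no change) → 5 10 16 7 8 17 6 14 11 9 12 13
j=2: a[2]=16 > 13 → no swap
j=3: a[3]=7 ≤ 13 → i=2, swap a[2],a[3] → 5 10 7 16 8 17 6 14 11 9 12 13
j=4: a[4]=8 ≤ 13 → i=3, swap a[3],a[4] → 5 10 7 8 16 17 6 14 11 9 12 13
j=5: a[5]=17 > 13 → no swap
j=6: a[6]=6 ≤ 13 → i=4, swap a[4],a[6] → 5 10 7 8 6 17 16 14 11 9 12 13
j=7: a[7]=14 > 13 → no swap
j=8: a[8]=11 ≤ 13 → i=5, swap a[5],a[8] → 5 10 7 8 6 11 16 14 17 9 12 13
j=9: a[9]=9 ≤ 13 → i=6, swap a[6],a[9] → 5 10 7 8 6 11 9 14 17 16 12 13
j=10: a[10]=12 ≤ 13 → i=7, swap a[7],a[10] → 5 10 7 8 6 11 9 12 17 16 14 13
final swap a[8],a[11] → 5 10 7 8 6 11 9 12 13 16 14 17; return 8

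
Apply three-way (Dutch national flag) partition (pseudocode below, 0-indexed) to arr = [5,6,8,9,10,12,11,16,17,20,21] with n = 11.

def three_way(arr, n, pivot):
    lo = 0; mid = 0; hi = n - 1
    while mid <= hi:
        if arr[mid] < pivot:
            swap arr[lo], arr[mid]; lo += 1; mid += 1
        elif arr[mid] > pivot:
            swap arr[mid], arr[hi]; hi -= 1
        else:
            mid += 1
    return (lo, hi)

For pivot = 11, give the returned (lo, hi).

pivot = 11; lo=0, mid=0, hi=10
arr[mid]=5<11: swap arr[0],arr[0]; lo=1,mid=1 → [5,6,8,9,10,12,11,16,17,20,21]
arr[mid]=6<11: swap arr[1],arr[1]; lo=2,mid=2 → [5,6,8,9,10,12,11,16,17,20,21]
arr[mid]=8<11: swap arr[2],arr[2]; lo=3,mid=3 → [5,6,8,9,10,12,11,16,17,20,21]
arr[mid]=9<11: swap arr[3],arr[3]; lo=4,mid=4 → [5,6,8,9,10,12,11,16,17,20,21]
arr[mid]=10<11: swap arr[4],arr[4]; lo=5,mid=5 → [5,6,8,9,10,12,11,16,17,20,21]
arr[mid]=12>11: swap arr[5],arr[10]; hi=9 → [5,6,8,9,10,21,11,16,17,20,12]
arr[mid]=21>11: swap arr[5],arr[9]; hi=8 → [5,6,8,9,10,20,11,16,17,21,12]
arr[mid]=20>11: swap arr[5],arr[8]; hi=7 → [5,6,8,9,10,17,11,16,20,21,12]
arr[mid]=17>11: swap arr[5],arr[7]; hi=6 → [5,6,8,9,10,16,11,17,20,21,12]
arr[mid]=16>11: swap arr[5],arr[6]; hi=5 → [5,6,8,9,10,11,16,17,20,21,12]
arr[mid]=11=11: mid=6
end: lo=5, hi=5; arr = [5,6,8,9,10,11,16,17,20,21,12]

(5, 5)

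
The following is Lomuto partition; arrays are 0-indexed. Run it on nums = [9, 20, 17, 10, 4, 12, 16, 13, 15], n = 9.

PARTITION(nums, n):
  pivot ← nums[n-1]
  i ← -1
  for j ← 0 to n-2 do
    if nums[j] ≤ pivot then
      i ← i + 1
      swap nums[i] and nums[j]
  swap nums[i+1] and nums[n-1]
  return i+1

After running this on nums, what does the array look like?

[9, 10, 4, 12, 13, 15, 16, 17, 20]

pivot = nums[8] = 15; i = -1
j=0: nums[0]=9 ≤ 15 → i=0, swap nums[0],nums[0] (no change) → [9, 20, 17, 10, 4, 12, 16, 13, 15]
j=1: nums[1]=20 > 15 → no swap
j=2: nums[2]=17 > 15 → no swap
j=3: nums[3]=10 ≤ 15 → i=1, swap nums[1],nums[3] → [9, 10, 17, 20, 4, 12, 16, 13, 15]
j=4: nums[4]=4 ≤ 15 → i=2, swap nums[2],nums[4] → [9, 10, 4, 20, 17, 12, 16, 13, 15]
j=5: nums[5]=12 ≤ 15 → i=3, swap nums[3],nums[5] → [9, 10, 4, 12, 17, 20, 16, 13, 15]
j=6: nums[6]=16 > 15 → no swap
j=7: nums[7]=13 ≤ 15 → i=4, swap nums[4],nums[7] → [9, 10, 4, 12, 13, 20, 16, 17, 15]
final swap nums[5],nums[8] → [9, 10, 4, 12, 13, 15, 16, 17, 20]; return 5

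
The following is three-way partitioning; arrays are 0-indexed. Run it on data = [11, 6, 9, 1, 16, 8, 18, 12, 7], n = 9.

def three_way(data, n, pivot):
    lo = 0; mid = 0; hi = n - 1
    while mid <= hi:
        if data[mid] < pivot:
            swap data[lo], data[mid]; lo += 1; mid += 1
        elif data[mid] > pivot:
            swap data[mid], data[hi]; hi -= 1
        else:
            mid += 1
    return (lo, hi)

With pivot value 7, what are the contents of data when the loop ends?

[6, 1, 7, 16, 8, 18, 12, 9, 11]

pivot = 7; lo=0, mid=0, hi=8
data[mid]=11>7: swap data[0],data[8]; hi=7 → [7, 6, 9, 1, 16, 8, 18, 12, 11]
data[mid]=7=7: mid=1
data[mid]=6<7: swap data[0],data[1]; lo=1,mid=2 → [6, 7, 9, 1, 16, 8, 18, 12, 11]
data[mid]=9>7: swap data[2],data[7]; hi=6 → [6, 7, 12, 1, 16, 8, 18, 9, 11]
data[mid]=12>7: swap data[2],data[6]; hi=5 → [6, 7, 18, 1, 16, 8, 12, 9, 11]
data[mid]=18>7: swap data[2],data[5]; hi=4 → [6, 7, 8, 1, 16, 18, 12, 9, 11]
data[mid]=8>7: swap data[2],data[4]; hi=3 → [6, 7, 16, 1, 8, 18, 12, 9, 11]
data[mid]=16>7: swap data[2],data[3]; hi=2 → [6, 7, 1, 16, 8, 18, 12, 9, 11]
data[mid]=1<7: swap data[1],data[2]; lo=2,mid=3 → [6, 1, 7, 16, 8, 18, 12, 9, 11]
end: lo=2, hi=2; data = [6, 1, 7, 16, 8, 18, 12, 9, 11]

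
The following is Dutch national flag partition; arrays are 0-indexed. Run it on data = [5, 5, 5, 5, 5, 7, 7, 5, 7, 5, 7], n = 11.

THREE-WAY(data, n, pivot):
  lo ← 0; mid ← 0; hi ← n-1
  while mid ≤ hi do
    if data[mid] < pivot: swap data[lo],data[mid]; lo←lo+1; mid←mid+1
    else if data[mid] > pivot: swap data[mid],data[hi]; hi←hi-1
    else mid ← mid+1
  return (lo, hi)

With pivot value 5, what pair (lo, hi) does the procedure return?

pivot = 5; lo=0, mid=0, hi=10
data[mid]=5=5: mid=1
data[mid]=5=5: mid=2
data[mid]=5=5: mid=3
data[mid]=5=5: mid=4
data[mid]=5=5: mid=5
data[mid]=7>5: swap data[5],data[10]; hi=9 → [5, 5, 5, 5, 5, 7, 7, 5, 7, 5, 7]
data[mid]=7>5: swap data[5],data[9]; hi=8 → [5, 5, 5, 5, 5, 5, 7, 5, 7, 7, 7]
data[mid]=5=5: mid=6
data[mid]=7>5: swap data[6],data[8]; hi=7 → [5, 5, 5, 5, 5, 5, 7, 5, 7, 7, 7]
data[mid]=7>5: swap data[6],data[7]; hi=6 → [5, 5, 5, 5, 5, 5, 5, 7, 7, 7, 7]
data[mid]=5=5: mid=7
end: lo=0, hi=6; data = [5, 5, 5, 5, 5, 5, 5, 7, 7, 7, 7]

(0, 6)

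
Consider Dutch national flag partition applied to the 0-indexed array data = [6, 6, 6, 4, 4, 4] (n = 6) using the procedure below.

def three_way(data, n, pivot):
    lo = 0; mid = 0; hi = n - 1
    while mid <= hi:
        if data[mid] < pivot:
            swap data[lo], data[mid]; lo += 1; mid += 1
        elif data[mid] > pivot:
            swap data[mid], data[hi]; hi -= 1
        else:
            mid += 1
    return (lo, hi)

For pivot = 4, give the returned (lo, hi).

lo=0 mid=0 hi=5
6>4: swap(0,5), hi=4 ⇒ [4, 6, 6, 4, 4, 6]
4=4: mid=1
6>4: swap(1,4), hi=3 ⇒ [4, 4, 6, 4, 6, 6]
4=4: mid=2
6>4: swap(2,3), hi=2 ⇒ [4, 4, 4, 6, 6, 6]
4=4: mid=3
done. lo=0 hi=2; data=[4, 4, 4, 6, 6, 6]

(0, 2)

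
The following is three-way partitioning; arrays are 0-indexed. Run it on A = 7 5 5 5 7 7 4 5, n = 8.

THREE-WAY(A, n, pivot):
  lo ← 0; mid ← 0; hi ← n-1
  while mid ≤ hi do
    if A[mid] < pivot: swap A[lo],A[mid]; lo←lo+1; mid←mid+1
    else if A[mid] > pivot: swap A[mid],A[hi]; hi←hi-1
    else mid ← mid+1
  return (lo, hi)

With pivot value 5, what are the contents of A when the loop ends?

pivot = 5; lo=0, mid=0, hi=7
A[mid]=7>5: swap A[0],A[7]; hi=6 → 5 5 5 5 7 7 4 7
A[mid]=5=5: mid=1
A[mid]=5=5: mid=2
A[mid]=5=5: mid=3
A[mid]=5=5: mid=4
A[mid]=7>5: swap A[4],A[6]; hi=5 → 5 5 5 5 4 7 7 7
A[mid]=4<5: swap A[0],A[4]; lo=1,mid=5 → 4 5 5 5 5 7 7 7
A[mid]=7>5: swap A[5],A[5]; hi=4 → 4 5 5 5 5 7 7 7
end: lo=1, hi=4; A = 4 5 5 5 5 7 7 7

4 5 5 5 5 7 7 7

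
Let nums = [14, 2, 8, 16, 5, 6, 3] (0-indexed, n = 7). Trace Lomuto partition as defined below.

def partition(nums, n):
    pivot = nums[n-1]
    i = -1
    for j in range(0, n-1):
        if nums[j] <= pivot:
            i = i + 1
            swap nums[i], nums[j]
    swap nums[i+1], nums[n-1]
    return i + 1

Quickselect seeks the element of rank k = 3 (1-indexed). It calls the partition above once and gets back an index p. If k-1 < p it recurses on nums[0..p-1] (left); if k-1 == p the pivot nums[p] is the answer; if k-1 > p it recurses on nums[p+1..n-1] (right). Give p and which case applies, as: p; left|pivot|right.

pivot = nums[6] = 3; i = -1
j=0: nums[0]=14 > 3 → no swap
j=1: nums[1]=2 ≤ 3 → i=0, swap nums[0],nums[1] → [2, 14, 8, 16, 5, 6, 3]
j=2: nums[2]=8 > 3 → no swap
j=3: nums[3]=16 > 3 → no swap
j=4: nums[4]=5 > 3 → no swap
j=5: nums[5]=6 > 3 → no swap
final swap nums[1],nums[6] → [2, 3, 8, 16, 5, 6, 14]; return 1
p = 1; k-1 = 2 > 1 ⇒ right

1; right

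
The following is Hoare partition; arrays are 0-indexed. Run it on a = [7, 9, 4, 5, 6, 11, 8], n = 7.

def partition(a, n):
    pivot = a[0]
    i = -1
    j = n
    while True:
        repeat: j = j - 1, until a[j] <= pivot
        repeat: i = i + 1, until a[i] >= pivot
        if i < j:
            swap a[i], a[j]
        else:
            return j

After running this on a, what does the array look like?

[6, 5, 4, 9, 7, 11, 8]

pivot=7
j stops at 4 (6), i stops at 0 (7); swap ⇒ [6, 9, 4, 5, 7, 11, 8]
j stops at 3 (5), i stops at 1 (9); swap ⇒ [6, 5, 4, 9, 7, 11, 8]
j stops at 2, i stops at 3; i≥j ⇒ return 2. a=[6, 5, 4, 9, 7, 11, 8]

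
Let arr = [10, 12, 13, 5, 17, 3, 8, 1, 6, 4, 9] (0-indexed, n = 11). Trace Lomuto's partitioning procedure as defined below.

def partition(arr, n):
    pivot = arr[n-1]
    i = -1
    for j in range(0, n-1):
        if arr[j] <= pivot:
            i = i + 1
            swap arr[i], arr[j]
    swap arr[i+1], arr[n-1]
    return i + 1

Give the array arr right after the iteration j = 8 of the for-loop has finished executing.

[5, 3, 8, 1, 6, 12, 13, 10, 17, 4, 9]

pivot = arr[10] = 9; i = -1
j=0: arr[0]=10 > 9 → no swap
j=1: arr[1]=12 > 9 → no swap
j=2: arr[2]=13 > 9 → no swap
j=3: arr[3]=5 ≤ 9 → i=0, swap arr[0],arr[3] → [5, 12, 13, 10, 17, 3, 8, 1, 6, 4, 9]
j=4: arr[4]=17 > 9 → no swap
j=5: arr[5]=3 ≤ 9 → i=1, swap arr[1],arr[5] → [5, 3, 13, 10, 17, 12, 8, 1, 6, 4, 9]
j=6: arr[6]=8 ≤ 9 → i=2, swap arr[2],arr[6] → [5, 3, 8, 10, 17, 12, 13, 1, 6, 4, 9]
j=7: arr[7]=1 ≤ 9 → i=3, swap arr[3],arr[7] → [5, 3, 8, 1, 17, 12, 13, 10, 6, 4, 9]
j=8: arr[8]=6 ≤ 9 → i=4, swap arr[4],arr[8] → [5, 3, 8, 1, 6, 12, 13, 10, 17, 4, 9]
(after j=8) arr = [5, 3, 8, 1, 6, 12, 13, 10, 17, 4, 9]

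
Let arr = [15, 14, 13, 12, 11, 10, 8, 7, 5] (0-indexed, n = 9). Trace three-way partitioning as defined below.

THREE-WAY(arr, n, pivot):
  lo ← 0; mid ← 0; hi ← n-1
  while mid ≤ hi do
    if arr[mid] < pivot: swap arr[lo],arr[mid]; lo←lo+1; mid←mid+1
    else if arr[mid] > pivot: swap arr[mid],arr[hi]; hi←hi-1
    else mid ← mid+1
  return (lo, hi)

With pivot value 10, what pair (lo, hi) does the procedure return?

lo=0 mid=0 hi=8
15>10: swap(0,8), hi=7 ⇒ [5, 14, 13, 12, 11, 10, 8, 7, 15]
5<10: swap(0,0), lo=1 mid=1 ⇒ [5, 14, 13, 12, 11, 10, 8, 7, 15]
14>10: swap(1,7), hi=6 ⇒ [5, 7, 13, 12, 11, 10, 8, 14, 15]
7<10: swap(1,1), lo=2 mid=2 ⇒ [5, 7, 13, 12, 11, 10, 8, 14, 15]
13>10: swap(2,6), hi=5 ⇒ [5, 7, 8, 12, 11, 10, 13, 14, 15]
8<10: swap(2,2), lo=3 mid=3 ⇒ [5, 7, 8, 12, 11, 10, 13, 14, 15]
12>10: swap(3,5), hi=4 ⇒ [5, 7, 8, 10, 11, 12, 13, 14, 15]
10=10: mid=4
11>10: swap(4,4), hi=3 ⇒ [5, 7, 8, 10, 11, 12, 13, 14, 15]
done. lo=3 hi=3; arr=[5, 7, 8, 10, 11, 12, 13, 14, 15]

(3, 3)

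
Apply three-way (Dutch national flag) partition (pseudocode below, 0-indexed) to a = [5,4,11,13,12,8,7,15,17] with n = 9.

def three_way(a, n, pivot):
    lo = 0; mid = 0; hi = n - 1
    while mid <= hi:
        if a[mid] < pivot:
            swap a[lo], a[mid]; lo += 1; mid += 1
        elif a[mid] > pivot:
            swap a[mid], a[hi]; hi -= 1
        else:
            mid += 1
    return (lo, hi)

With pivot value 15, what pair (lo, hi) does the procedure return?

pivot = 15; lo=0, mid=0, hi=8
a[mid]=5<15: swap a[0],a[0]; lo=1,mid=1 → [5,4,11,13,12,8,7,15,17]
a[mid]=4<15: swap a[1],a[1]; lo=2,mid=2 → [5,4,11,13,12,8,7,15,17]
a[mid]=11<15: swap a[2],a[2]; lo=3,mid=3 → [5,4,11,13,12,8,7,15,17]
a[mid]=13<15: swap a[3],a[3]; lo=4,mid=4 → [5,4,11,13,12,8,7,15,17]
a[mid]=12<15: swap a[4],a[4]; lo=5,mid=5 → [5,4,11,13,12,8,7,15,17]
a[mid]=8<15: swap a[5],a[5]; lo=6,mid=6 → [5,4,11,13,12,8,7,15,17]
a[mid]=7<15: swap a[6],a[6]; lo=7,mid=7 → [5,4,11,13,12,8,7,15,17]
a[mid]=15=15: mid=8
a[mid]=17>15: swap a[8],a[8]; hi=7 → [5,4,11,13,12,8,7,15,17]
end: lo=7, hi=7; a = [5,4,11,13,12,8,7,15,17]

(7, 7)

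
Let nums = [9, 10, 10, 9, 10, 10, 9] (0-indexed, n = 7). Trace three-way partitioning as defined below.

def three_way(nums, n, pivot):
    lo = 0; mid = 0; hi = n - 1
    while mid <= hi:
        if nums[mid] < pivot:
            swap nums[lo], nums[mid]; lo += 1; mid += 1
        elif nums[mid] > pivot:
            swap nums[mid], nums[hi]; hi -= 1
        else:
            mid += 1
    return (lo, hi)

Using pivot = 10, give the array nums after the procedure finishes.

[9, 9, 9, 10, 10, 10, 10]

pivot = 10; lo=0, mid=0, hi=6
nums[mid]=9<10: swap nums[0],nums[0]; lo=1,mid=1 → [9, 10, 10, 9, 10, 10, 9]
nums[mid]=10=10: mid=2
nums[mid]=10=10: mid=3
nums[mid]=9<10: swap nums[1],nums[3]; lo=2,mid=4 → [9, 9, 10, 10, 10, 10, 9]
nums[mid]=10=10: mid=5
nums[mid]=10=10: mid=6
nums[mid]=9<10: swap nums[2],nums[6]; lo=3,mid=7 → [9, 9, 9, 10, 10, 10, 10]
end: lo=3, hi=6; nums = [9, 9, 9, 10, 10, 10, 10]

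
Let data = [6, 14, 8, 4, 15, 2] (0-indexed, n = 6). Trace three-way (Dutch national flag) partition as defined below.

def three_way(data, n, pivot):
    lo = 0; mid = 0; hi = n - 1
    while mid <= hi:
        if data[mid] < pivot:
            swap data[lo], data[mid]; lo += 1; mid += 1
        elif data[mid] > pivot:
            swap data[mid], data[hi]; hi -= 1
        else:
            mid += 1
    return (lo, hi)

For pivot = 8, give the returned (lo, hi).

pivot = 8; lo=0, mid=0, hi=5
data[mid]=6<8: swap data[0],data[0]; lo=1,mid=1 → [6, 14, 8, 4, 15, 2]
data[mid]=14>8: swap data[1],data[5]; hi=4 → [6, 2, 8, 4, 15, 14]
data[mid]=2<8: swap data[1],data[1]; lo=2,mid=2 → [6, 2, 8, 4, 15, 14]
data[mid]=8=8: mid=3
data[mid]=4<8: swap data[2],data[3]; lo=3,mid=4 → [6, 2, 4, 8, 15, 14]
data[mid]=15>8: swap data[4],data[4]; hi=3 → [6, 2, 4, 8, 15, 14]
end: lo=3, hi=3; data = [6, 2, 4, 8, 15, 14]

(3, 3)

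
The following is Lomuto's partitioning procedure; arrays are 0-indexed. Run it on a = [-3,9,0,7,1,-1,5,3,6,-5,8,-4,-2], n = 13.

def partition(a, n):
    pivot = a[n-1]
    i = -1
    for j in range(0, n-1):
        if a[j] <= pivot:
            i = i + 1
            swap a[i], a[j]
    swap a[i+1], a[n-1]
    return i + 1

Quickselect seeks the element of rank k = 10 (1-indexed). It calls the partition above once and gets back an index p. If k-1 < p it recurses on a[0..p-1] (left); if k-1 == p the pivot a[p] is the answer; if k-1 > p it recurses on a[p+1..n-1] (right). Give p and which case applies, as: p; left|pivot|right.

pivot = a[12] = -2; i = -1
j=0: a[0]=-3 ≤ -2 → i=0, swap a[0],a[0] (no change) → [-3,9,0,7,1,-1,5,3,6,-5,8,-4,-2]
j=1: a[1]=9 > -2 → no swap
j=2: a[2]=0 > -2 → no swap
j=3: a[3]=7 > -2 → no swap
j=4: a[4]=1 > -2 → no swap
j=5: a[5]=-1 > -2 → no swap
j=6: a[6]=5 > -2 → no swap
j=7: a[7]=3 > -2 → no swap
j=8: a[8]=6 > -2 → no swap
j=9: a[9]=-5 ≤ -2 → i=1, swap a[1],a[9] → [-3,-5,0,7,1,-1,5,3,6,9,8,-4,-2]
j=10: a[10]=8 > -2 → no swap
j=11: a[11]=-4 ≤ -2 → i=2, swap a[2],a[11] → [-3,-5,-4,7,1,-1,5,3,6,9,8,0,-2]
final swap a[3],a[12] → [-3,-5,-4,-2,1,-1,5,3,6,9,8,0,7]; return 3
p = 3; k-1 = 9 > 3 ⇒ right

3; right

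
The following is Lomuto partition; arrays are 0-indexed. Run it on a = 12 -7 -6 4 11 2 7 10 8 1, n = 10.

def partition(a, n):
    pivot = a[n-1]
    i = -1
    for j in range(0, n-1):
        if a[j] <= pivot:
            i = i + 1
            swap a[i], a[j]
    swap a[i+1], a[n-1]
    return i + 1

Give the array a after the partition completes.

-7 -6 1 4 11 2 7 10 8 12

pivot=1, i=-1
j=0: 12>1, skip
j=1: -7≤1, i=0, swap(0,1) ⇒ -7 12 -6 4 11 2 7 10 8 1
j=2: -6≤1, i=1, swap(1,2) ⇒ -7 -6 12 4 11 2 7 10 8 1
j=3: 4>1, skip
j=4: 11>1, skip
j=5: 2>1, skip
j=6: 7>1, skip
j=7: 10>1, skip
j=8: 8>1, skip
swap(2,9) ⇒ -7 -6 1 4 11 2 7 10 8 12; return 2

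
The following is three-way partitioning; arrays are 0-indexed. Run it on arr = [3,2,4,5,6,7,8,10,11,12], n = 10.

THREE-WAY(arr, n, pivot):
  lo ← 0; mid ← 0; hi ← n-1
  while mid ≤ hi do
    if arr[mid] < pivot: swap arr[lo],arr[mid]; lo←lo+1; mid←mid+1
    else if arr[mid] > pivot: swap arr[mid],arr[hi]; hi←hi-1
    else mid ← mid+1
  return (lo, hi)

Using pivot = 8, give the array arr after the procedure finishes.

[3,2,4,5,6,7,8,11,12,10]

pivot = 8; lo=0, mid=0, hi=9
arr[mid]=3<8: swap arr[0],arr[0]; lo=1,mid=1 → [3,2,4,5,6,7,8,10,11,12]
arr[mid]=2<8: swap arr[1],arr[1]; lo=2,mid=2 → [3,2,4,5,6,7,8,10,11,12]
arr[mid]=4<8: swap arr[2],arr[2]; lo=3,mid=3 → [3,2,4,5,6,7,8,10,11,12]
arr[mid]=5<8: swap arr[3],arr[3]; lo=4,mid=4 → [3,2,4,5,6,7,8,10,11,12]
arr[mid]=6<8: swap arr[4],arr[4]; lo=5,mid=5 → [3,2,4,5,6,7,8,10,11,12]
arr[mid]=7<8: swap arr[5],arr[5]; lo=6,mid=6 → [3,2,4,5,6,7,8,10,11,12]
arr[mid]=8=8: mid=7
arr[mid]=10>8: swap arr[7],arr[9]; hi=8 → [3,2,4,5,6,7,8,12,11,10]
arr[mid]=12>8: swap arr[7],arr[8]; hi=7 → [3,2,4,5,6,7,8,11,12,10]
arr[mid]=11>8: swap arr[7],arr[7]; hi=6 → [3,2,4,5,6,7,8,11,12,10]
end: lo=6, hi=6; arr = [3,2,4,5,6,7,8,11,12,10]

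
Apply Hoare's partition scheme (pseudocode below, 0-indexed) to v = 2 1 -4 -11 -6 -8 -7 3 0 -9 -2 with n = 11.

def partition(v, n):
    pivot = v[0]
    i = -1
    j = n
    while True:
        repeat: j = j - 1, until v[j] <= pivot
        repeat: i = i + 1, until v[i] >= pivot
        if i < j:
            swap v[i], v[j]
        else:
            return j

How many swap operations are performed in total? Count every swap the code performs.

2

pivot = v[0] = 2; i = -1, j = 11
j→10 (v[10]=-2≤2), i→0 (v[0]=2≥2); i<j, swap → -2 1 -4 -11 -6 -8 -7 3 0 -9 2
j→9 (v[9]=-9≤2), i→7 (v[7]=3≥2); i<j, swap → -2 1 -4 -11 -6 -8 -7 -9 0 3 2
j→8, i→9; i≥j, return j=8. v = -2 1 -4 -11 -6 -8 -7 -9 0 3 2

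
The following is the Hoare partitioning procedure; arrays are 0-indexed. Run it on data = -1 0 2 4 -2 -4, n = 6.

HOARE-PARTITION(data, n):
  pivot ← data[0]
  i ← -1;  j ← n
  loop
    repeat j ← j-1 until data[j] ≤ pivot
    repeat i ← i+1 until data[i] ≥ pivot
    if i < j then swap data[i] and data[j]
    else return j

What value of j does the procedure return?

1

pivot=-1
j stops at 5 (-4), i stops at 0 (-1); swap ⇒ -4 0 2 4 -2 -1
j stops at 4 (-2), i stops at 1 (0); swap ⇒ -4 -2 2 4 0 -1
j stops at 1, i stops at 2; i≥j ⇒ return 1. data=-4 -2 2 4 0 -1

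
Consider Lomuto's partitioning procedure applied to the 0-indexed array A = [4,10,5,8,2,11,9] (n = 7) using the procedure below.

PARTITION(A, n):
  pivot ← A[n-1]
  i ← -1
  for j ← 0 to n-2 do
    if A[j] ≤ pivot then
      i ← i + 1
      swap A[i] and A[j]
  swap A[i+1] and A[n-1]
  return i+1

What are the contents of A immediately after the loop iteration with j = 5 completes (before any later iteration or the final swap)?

[4,5,8,2,10,11,9]

pivot = A[6] = 9; i = -1
j=0: A[0]=4 ≤ 9 → i=0, swap A[0],A[0] (no change) → [4,10,5,8,2,11,9]
j=1: A[1]=10 > 9 → no swap
j=2: A[2]=5 ≤ 9 → i=1, swap A[1],A[2] → [4,5,10,8,2,11,9]
j=3: A[3]=8 ≤ 9 → i=2, swap A[2],A[3] → [4,5,8,10,2,11,9]
j=4: A[4]=2 ≤ 9 → i=3, swap A[3],A[4] → [4,5,8,2,10,11,9]
j=5: A[5]=11 > 9 → no swap
(after j=5) A = [4,5,8,2,10,11,9]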